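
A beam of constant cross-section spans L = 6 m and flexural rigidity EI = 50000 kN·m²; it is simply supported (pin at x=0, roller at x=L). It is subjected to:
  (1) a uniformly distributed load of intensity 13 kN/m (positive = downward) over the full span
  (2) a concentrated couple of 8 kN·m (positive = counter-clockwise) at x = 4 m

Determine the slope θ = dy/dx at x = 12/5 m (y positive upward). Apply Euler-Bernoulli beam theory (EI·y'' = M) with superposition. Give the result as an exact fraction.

Load 1 — uniform load w=13 kN/m over full span:
  θ_1 = -w(L³-6Lx²+4x³)/(24EI) = -13·(6³-6·6·(12/5)²+4·(12/5)³)/(24·50000) = -4329/6250000 rad
Load 2 — applied couple M₀=8 kN·m at a=4 m (b=L-a=2):
  θ_2 = (M₀x²/(2L)+C₁)/EI  [x≤a] with C₁=M₀(3b²-L²)/(6L)=-16/3 = (8·(12/5)²/(2·6)+(-16/3))/50000 = -7/234375 rad
Superposition: θ = Σ θ_i = -13547/18750000 rad ≈ -0.000723 rad

θ(12/5) = -13547/18750000 rad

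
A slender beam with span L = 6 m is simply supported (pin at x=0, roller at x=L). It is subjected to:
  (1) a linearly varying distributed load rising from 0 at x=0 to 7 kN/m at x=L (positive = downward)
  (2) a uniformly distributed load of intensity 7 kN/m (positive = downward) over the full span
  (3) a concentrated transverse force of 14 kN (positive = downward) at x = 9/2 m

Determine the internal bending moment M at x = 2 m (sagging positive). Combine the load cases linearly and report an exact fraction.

M(2) = 427/9 kN·m

Load 1 — triangular load w₀=7 kN/m (0→w₀ over full span):
  M_1 = w₀Lx/6 - w₀x³/(6L) = 7·6·2/6 - 7·2³/(6·6) = 112/9 kN·m
Load 2 — uniform load w=7 kN/m over full span:
  M_2 = wx(L-x)/2 = 7·2·(6-2)/2 = 28 kN·m
Load 3 — point force P=14 kN at a=9/2 m (b=L-a=3/2):
  M_3 = Pbx/L  [x≤a] = 14·(3/2)·2/6 = 7 kN·m
Superposition: M = Σ M_i = 427/9 kN·m ≈ 47.444444 kN·m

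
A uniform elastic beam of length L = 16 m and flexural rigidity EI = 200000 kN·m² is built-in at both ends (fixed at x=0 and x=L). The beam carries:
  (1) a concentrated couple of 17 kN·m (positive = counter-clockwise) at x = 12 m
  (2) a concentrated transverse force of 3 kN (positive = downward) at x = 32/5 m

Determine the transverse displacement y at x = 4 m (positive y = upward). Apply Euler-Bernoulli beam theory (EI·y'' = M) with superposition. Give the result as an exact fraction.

y(4) = -6431/20000000 m

Load 1 — applied couple M₀=17 kN·m at a=12 m (b=L-a=4):
  y_1 = (R_Ax³/6 - M_Ax²/2)/EI  [x≤a] with R_A=153/128, M_A=85/16 = ((153/128)·4³/6 - (85/16)·4²/2)/200000 = -119/800000 m
Load 2 — point force P=3 kN at a=32/5 m (b=L-a=48/5):
  y_2 = -Pb²x²(3aL-(3a+b)x)/(6L³EI)  [x≤a] = -3·(48/5)²·4²·(3·(32/5)·16-(3·(32/5)+(48/5))·4)/(6·16³·200000) = -27/156250 m
Superposition: y = Σ y_i = -6431/20000000 m ≈ -0.000322 m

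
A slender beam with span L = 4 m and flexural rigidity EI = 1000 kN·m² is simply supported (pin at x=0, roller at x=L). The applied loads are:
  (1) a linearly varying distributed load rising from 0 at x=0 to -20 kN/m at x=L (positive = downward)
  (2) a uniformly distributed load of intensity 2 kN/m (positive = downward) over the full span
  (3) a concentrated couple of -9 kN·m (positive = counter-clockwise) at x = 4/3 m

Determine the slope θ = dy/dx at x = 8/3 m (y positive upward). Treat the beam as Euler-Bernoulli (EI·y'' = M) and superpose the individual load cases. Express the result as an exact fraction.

Load 1 — triangular load w₀=-20 kN/m (0→w₀ over full span):
  θ_1 = -w₀(7L⁴-30L²x²+15x⁴)/(360LEI) = -(-20)·(7·4⁴-30·4²·(8/3)²+15·(8/3)⁴)/(360·4·1000) = -364/30375 rad
Load 2 — uniform load w=2 kN/m over full span:
  θ_2 = -w(L³-6Lx²+4x³)/(24EI) = -2·(4³-6·4·(8/3)²+4·(8/3)³)/(24·1000) = 26/10125 rad
Load 3 — applied couple M₀=-9 kN·m at a=4/3 m (b=L-a=8/3):
  θ_3 = (M₀x²/(2L)-M₀(x-a)+C₁)/EI  [x>a] with C₁=M₀(3b²-L²)/(6L)=-2 = ((-9)·(8/3)²/(2·4)-(-9)·((8/3)-(4/3))+(-2))/1000 = 1/500 rad
Superposition: θ = Σ θ_i = -901/121500 rad ≈ -0.007416 rad

θ(8/3) = -901/121500 rad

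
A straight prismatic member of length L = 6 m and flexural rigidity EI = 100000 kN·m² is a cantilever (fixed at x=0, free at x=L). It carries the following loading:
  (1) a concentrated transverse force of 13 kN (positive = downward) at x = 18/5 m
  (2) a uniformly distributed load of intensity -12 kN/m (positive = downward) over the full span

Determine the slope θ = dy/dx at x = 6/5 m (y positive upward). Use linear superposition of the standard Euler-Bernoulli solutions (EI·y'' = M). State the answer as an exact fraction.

Load 1 — point force P=13 kN at a=18/5 m (b=L-a=12/5):
  θ_1 = -Px(2a-x)/(2EI)  [x≤a] = -13·(6/5)·(2·(18/5)-(6/5))/(2·100000) = -117/250000 rad
Load 2 — uniform load w=-12 kN/m over full span:
  θ_2 = -wx(x²-3Lx+3L²)/(6EI) = -(-12)·(6/5)·((6/5)²-3·6·(6/5)+3·6²)/(6·100000) = 1647/781250 rad
Superposition: θ = Σ θ_i = 10251/6250000 rad ≈ 0.001640 rad

θ(6/5) = 10251/6250000 rad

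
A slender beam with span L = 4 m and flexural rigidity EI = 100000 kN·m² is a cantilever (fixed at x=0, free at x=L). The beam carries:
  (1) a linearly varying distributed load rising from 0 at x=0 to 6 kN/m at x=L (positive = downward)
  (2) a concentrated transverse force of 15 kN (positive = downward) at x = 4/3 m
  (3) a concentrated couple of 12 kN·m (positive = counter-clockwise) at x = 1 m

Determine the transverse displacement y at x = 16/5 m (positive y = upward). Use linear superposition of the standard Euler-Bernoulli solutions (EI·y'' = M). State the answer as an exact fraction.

y(16/5) = -22536361/21093750000 m

Load 1 — triangular load w₀=6 kN/m (0→w₀ over full span):
  y_1 = (w₀Lx³/12-w₀L²x²/6-w₀x⁵/(120L))/EI = (6·4·(16/5)³/12-6·4²·(16/5)²/6-6·(16/5)⁵/(120·4))/100000 = -50048/48828125 m
Load 2 — point force P=15 kN at a=4/3 m (b=L-a=8/3):
  y_2 = -Pa²(3x-a)/(6EI)  [x>a] = -15·(4/3)²·(3·(16/5)-(4/3))/(6·100000) = -31/84375 m
Load 3 — applied couple M₀=12 kN·m at a=1 m (b=L-a=3):
  y_3 = M₀a(2x-a)/(2EI)  [x>a] = 12·1·(2·(16/5)-1)/(2·100000) = 81/250000 m
Superposition: y = Σ y_i = -22536361/21093750000 m ≈ -0.001068 m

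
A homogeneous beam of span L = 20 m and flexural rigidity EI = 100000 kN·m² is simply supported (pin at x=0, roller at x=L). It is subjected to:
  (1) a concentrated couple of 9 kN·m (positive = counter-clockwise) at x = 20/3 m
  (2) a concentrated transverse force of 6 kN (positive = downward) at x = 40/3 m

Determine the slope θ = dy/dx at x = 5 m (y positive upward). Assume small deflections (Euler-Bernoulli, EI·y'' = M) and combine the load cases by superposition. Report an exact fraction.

Load 1 — applied couple M₀=9 kN·m at a=20/3 m (b=L-a=40/3):
  θ_1 = (M₀x²/(2L)+C₁)/EI  [x≤a] with C₁=M₀(3b²-L²)/(6L)=10 = (9·5²/(2·20)+10)/100000 = 1/6400 rad
Load 2 — point force P=6 kN at a=40/3 m (b=L-a=20/3):
  θ_2 = -Pb(L²-b²-3x²)/(6LEI)  [x≤a] = -6·(20/3)·(20²-(20/3)²-3·5²)/(6·20·100000) = -101/108000 rad
Superposition: θ = Σ θ_i = -673/864000 rad ≈ -0.000779 rad

θ(5) = -673/864000 rad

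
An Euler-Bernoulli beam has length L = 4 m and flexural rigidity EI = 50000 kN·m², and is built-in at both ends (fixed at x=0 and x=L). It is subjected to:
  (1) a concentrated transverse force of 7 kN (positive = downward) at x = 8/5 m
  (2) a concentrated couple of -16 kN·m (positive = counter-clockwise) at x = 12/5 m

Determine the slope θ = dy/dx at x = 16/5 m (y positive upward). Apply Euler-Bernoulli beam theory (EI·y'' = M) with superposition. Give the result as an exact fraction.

Load 1 — point force P=7 kN at a=8/5 m (b=L-a=12/5):
  θ_1 = Pa²(L-x)(2bL-(3b+a)(L-x))/(2L³EI)  [x>a] = 7·(8/5)²·(4-(16/5))·(2·(12/5)·4-(3·(12/5)+(8/5))·(4-(16/5)))/(2·4³·50000) = 266/9765625 rad
Load 2 — applied couple M₀=-16 kN·m at a=12/5 m (b=L-a=8/5):
  θ_2 = (R_Ax²/2 - M_Ax - M₀(x-a))/EI  [x>a] with R_A=-144/25, M_A=-128/25 = ((-144/25)·(16/5)²/2 - (-128/25)·(16/5) - (-16)·((16/5)-(12/5)))/50000 = -12/1953125 rad
Superposition: θ = Σ θ_i = 206/9765625 rad ≈ 0.000021 rad

θ(16/5) = 206/9765625 rad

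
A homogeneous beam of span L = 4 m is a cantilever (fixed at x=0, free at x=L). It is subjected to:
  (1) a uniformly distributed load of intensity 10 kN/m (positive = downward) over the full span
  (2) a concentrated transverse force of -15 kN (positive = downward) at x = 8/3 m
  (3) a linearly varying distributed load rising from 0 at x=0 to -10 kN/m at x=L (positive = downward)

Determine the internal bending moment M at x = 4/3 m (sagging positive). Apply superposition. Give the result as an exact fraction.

M(4/3) = 980/81 kN·m

Load 1 — uniform load w=10 kN/m over full span:
  M_1 = -w(L-x)²/2 = -10·(4-(4/3))²/2 = -320/9 kN·m
Load 2 — point force P=-15 kN at a=8/3 m (b=L-a=4/3):
  M_2 = -P(a-x)  [x≤a] = -(-15)·((8/3)-(4/3)) = 20 kN·m
Load 3 — triangular load w₀=-10 kN/m (0→w₀ over full span):
  M_3 = w₀Lx/2 - w₀L²/3 - w₀x³/(6L) = (-10)·4·(4/3)/2 - (-10)·4²/3 - (-10)·(4/3)³/(6·4) = 2240/81 kN·m
Superposition: M = Σ M_i = 980/81 kN·m ≈ 12.098765 kN·m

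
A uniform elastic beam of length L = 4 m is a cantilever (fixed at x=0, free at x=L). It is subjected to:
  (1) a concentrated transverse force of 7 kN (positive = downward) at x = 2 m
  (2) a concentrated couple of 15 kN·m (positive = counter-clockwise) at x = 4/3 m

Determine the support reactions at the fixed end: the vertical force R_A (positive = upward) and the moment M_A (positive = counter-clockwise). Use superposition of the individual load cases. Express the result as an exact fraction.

Load 1 — point force P=7 kN at a=2 m (b=L-a=2):
  R_A = P = 7 kN
  M_A = Pa = 7·2 = 14 kN·m
Load 2 — applied couple M₀=15 kN·m at a=4/3 m (b=L-a=8/3):
  R_A = 0 kN
  M_A = -M₀ = -15 kN·m
Superposition: R_A = 7 kN, M_A = -1 kN·m

R_A = 7 kN, M_A = -1 kN·m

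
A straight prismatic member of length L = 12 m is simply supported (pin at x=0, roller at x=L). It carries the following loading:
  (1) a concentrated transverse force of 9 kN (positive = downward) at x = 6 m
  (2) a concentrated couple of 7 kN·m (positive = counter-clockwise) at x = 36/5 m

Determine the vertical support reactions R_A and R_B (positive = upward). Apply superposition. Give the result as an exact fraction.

R_A = 61/12 kN, R_B = 47/12 kN

Load 1 — point force P=9 kN at a=6 m (b=L-a=6):
  R_A = Pb/L = 9·6/12 = 9/2 kN
  R_B = Pa/L = 9·6/12 = 9/2 kN
Load 2 — applied couple M₀=7 kN·m at a=36/5 m (b=L-a=24/5):
  R_A = M₀/L = 7/12 kN
  R_B = -M₀/L = -7/12 kN
Superposition: R_A = 61/12 kN, R_B = 47/12 kN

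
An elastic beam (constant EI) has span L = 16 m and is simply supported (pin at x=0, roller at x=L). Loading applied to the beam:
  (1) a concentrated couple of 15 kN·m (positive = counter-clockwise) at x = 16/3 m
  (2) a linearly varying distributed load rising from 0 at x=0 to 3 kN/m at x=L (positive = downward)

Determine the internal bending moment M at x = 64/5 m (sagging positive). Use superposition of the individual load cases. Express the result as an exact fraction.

M(64/5) = 4233/125 kN·m

Load 1 — applied couple M₀=15 kN·m at a=16/3 m (b=L-a=32/3):
  M_1 = M₀x/L - M₀  [x>a] = 15·(64/5)/16 - 15 = -3 kN·m
Load 2 — triangular load w₀=3 kN/m (0→w₀ over full span):
  M_2 = w₀Lx/6 - w₀x³/(6L) = 3·16·(64/5)/6 - 3·(64/5)³/(6·16) = 4608/125 kN·m
Superposition: M = Σ M_i = 4233/125 kN·m ≈ 33.864000 kN·m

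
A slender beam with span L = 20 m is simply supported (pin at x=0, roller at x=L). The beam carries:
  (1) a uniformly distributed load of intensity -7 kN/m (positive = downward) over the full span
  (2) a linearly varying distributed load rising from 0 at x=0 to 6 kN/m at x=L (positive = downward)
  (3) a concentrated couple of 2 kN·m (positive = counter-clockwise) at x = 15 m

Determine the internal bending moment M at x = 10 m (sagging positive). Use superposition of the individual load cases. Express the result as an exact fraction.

M(10) = -199 kN·m

Load 1 — uniform load w=-7 kN/m over full span:
  M_1 = wx(L-x)/2 = (-7)·10·(20-10)/2 = -350 kN·m
Load 2 — triangular load w₀=6 kN/m (0→w₀ over full span):
  M_2 = w₀Lx/6 - w₀x³/(6L) = 6·20·10/6 - 6·10³/(6·20) = 150 kN·m
Load 3 — applied couple M₀=2 kN·m at a=15 m (b=L-a=5):
  M_3 = M₀x/L  [x≤a] = 2·10/20 = 1 kN·m
Superposition: M = Σ M_i = -199 kN·m ≈ -199.000000 kN·m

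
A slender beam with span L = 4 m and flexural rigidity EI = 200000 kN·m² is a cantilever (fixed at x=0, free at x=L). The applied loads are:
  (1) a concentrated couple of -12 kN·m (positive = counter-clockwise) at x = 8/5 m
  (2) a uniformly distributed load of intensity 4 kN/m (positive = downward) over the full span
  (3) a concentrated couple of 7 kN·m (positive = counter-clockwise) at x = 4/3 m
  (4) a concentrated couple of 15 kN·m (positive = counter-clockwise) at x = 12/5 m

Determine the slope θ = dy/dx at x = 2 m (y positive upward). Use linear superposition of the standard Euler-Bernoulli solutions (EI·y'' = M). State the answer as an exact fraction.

Load 1 — applied couple M₀=-12 kN·m at a=8/5 m (b=L-a=12/5):
  θ_1 = M₀a/EI  [x>a] = (-12)·(8/5)/200000 = -3/31250 rad
Load 2 — uniform load w=4 kN/m over full span:
  θ_2 = -wx(x²-3Lx+3L²)/(6EI) = -4·2·(2²-3·4·2+3·4²)/(6·200000) = -7/37500 rad
Load 3 — applied couple M₀=7 kN·m at a=4/3 m (b=L-a=8/3):
  θ_3 = M₀a/EI  [x>a] = 7·(4/3)/200000 = 7/150000 rad
Load 4 — applied couple M₀=15 kN·m at a=12/5 m (b=L-a=8/5):
  θ_4 = M₀x/EI  [x≤a] = 15·2/200000 = 3/20000 rad
Superposition: θ = Σ θ_i = -43/500000 rad ≈ -0.000086 rad

θ(2) = -43/500000 rad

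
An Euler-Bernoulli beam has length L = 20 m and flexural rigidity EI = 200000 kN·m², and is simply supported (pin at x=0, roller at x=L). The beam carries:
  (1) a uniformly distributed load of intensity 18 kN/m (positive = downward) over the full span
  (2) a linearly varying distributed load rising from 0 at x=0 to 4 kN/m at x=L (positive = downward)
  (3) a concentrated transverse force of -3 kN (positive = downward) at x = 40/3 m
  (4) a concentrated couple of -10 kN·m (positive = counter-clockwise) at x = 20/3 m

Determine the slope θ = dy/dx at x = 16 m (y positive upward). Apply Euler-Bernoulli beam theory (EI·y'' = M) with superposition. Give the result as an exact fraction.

θ(16) = 177203/6750000 rad

Load 1 — uniform load w=18 kN/m over full span:
  θ_1 = -w(L³-6Lx²+4x³)/(24EI) = -18·(20³-6·20·16²+4·16³)/(24·200000) = 297/12500 rad
Load 2 — triangular load w₀=4 kN/m (0→w₀ over full span):
  θ_2 = -w₀(7L⁴-30L²x²+15x⁴)/(360LEI) = -4·(7·20⁴-30·20²·16²+15·16⁴)/(360·20·200000) = 757/281250 rad
Load 3 — point force P=-3 kN at a=40/3 m (b=L-a=20/3):
  θ_3 = -Pa(2L²-6Lx+3x²+a²)/(6LEI)  [x>a] = -(-3)·(40/3)·(2·20²-6·20·16+3·16²+(40/3)²)/(6·20·200000) = -49/168750 rad
Load 4 — applied couple M₀=-10 kN·m at a=20/3 m (b=L-a=40/3):
  θ_4 = (M₀x²/(2L)-M₀(x-a)+C₁)/EI  [x>a] with C₁=M₀(3b²-L²)/(6L)=-100/9 = ((-10)·16²/(2·20)-(-10)·(16-(20/3))+(-100/9))/200000 = 41/450000 rad
Superposition: θ = Σ θ_i = 177203/6750000 rad ≈ 0.026252 rad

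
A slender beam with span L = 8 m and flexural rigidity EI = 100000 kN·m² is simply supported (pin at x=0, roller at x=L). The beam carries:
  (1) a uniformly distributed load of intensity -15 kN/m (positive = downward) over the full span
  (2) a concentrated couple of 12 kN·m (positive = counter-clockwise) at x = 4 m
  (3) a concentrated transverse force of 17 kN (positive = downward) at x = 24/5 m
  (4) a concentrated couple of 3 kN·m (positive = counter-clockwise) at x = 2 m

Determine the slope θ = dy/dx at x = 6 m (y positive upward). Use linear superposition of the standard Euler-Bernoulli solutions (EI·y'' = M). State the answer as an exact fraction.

θ(6) = -43567/25000000 rad

Load 1 — uniform load w=-15 kN/m over full span:
  θ_1 = -w(L³-6Lx²+4x³)/(24EI) = -(-15)·(8³-6·8·6²+4·6³)/(24·100000) = -11/5000 rad
Load 2 — applied couple M₀=12 kN·m at a=4 m (b=L-a=4):
  θ_2 = (M₀x²/(2L)-M₀(x-a)+C₁)/EI  [x>a] with C₁=M₀(3b²-L²)/(6L)=-4 = (12·6²/(2·8)-12·(6-4)+(-4))/100000 = -1/100000 rad
Load 3 — point force P=17 kN at a=24/5 m (b=L-a=16/5):
  θ_3 = -Pa(2L²-6Lx+3x²+a²)/(6LEI)  [x>a] = -17·(24/5)·(2·8²-6·8·6+3·6²+(24/5)²)/(6·8·100000) = 3077/6250000 rad
Load 4 — applied couple M₀=3 kN·m at a=2 m (b=L-a=6):
  θ_4 = (M₀x²/(2L)-M₀(x-a)+C₁)/EI  [x>a] with C₁=M₀(3b²-L²)/(6L)=11/4 = (3·6²/(2·8)-3·(6-2)+(11/4))/100000 = -1/40000 rad
Superposition: θ = Σ θ_i = -43567/25000000 rad ≈ -0.001743 rad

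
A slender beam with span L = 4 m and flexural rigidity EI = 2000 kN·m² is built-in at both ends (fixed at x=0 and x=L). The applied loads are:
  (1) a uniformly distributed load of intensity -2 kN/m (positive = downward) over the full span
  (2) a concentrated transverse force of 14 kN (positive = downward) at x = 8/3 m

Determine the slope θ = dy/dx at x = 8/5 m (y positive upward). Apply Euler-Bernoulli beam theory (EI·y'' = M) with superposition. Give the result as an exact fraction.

θ(8/5) = -104/140625 rad

Load 1 — uniform load w=-2 kN/m over full span:
  θ_1 = -wx(L-x)(L-2x)/(12EI) = -(-2)·(8/5)·(4-(8/5))·(4-2·(8/5))/(12·2000) = 4/15625 rad
Load 2 — point force P=14 kN at a=8/3 m (b=L-a=4/3):
  θ_2 = -Pb²x(2aL-(3a+b)x)/(2L³EI)  [x≤a] = -14·(4/3)²·(8/5)·(2·(8/3)·4-(3·(8/3)+(4/3))·(8/5))/(2·4³·2000) = -28/28125 rad
Superposition: θ = Σ θ_i = -104/140625 rad ≈ -0.000740 rad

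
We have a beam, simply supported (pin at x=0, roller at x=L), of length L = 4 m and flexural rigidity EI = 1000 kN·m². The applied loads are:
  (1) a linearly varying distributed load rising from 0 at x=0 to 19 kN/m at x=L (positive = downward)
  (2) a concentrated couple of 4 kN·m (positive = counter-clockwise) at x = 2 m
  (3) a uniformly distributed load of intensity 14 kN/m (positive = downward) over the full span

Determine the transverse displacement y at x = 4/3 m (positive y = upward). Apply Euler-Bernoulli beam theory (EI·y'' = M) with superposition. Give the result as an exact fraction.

Load 1 — triangular load w₀=19 kN/m (0→w₀ over full span):
  y_1 = -w₀x(7L⁴-10L²x²+3x⁴)/(360LEI) = -19·(4/3)·(7·4⁴-10·4²·(4/3)²+3·(4/3)⁴)/(360·4·1000) = -2432/91125 m
Load 2 — applied couple M₀=4 kN·m at a=2 m (b=L-a=2):
  y_2 = (M₀x³/(6L)+C₁x)/EI  [x≤a] with C₁=M₀(3b²-L²)/(6L)=-2/3 = (4·(4/3)³/(6·4)+(-2/3)·(4/3))/1000 = -1/2025 m
Load 3 — uniform load w=14 kN/m over full span:
  y_3 = -wx(L³-2Lx²+x³)/(24EI) = -14·(4/3)·(4³-2·4·(4/3)²+(4/3)³)/(24·1000) = -1232/30375 m
Superposition: y = Σ y_i = -6173/91125 m ≈ -0.067742 m

y(4/3) = -6173/91125 m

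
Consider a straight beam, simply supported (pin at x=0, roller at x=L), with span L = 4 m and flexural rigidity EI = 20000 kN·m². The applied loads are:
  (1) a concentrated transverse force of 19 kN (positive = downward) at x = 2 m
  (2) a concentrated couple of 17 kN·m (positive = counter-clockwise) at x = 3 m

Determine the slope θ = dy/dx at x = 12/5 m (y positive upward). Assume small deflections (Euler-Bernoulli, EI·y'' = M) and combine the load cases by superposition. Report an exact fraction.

θ(12/5) = 5923/12000000 rad

Load 1 — point force P=19 kN at a=2 m (b=L-a=2):
  θ_1 = -Pa(2L²-6Lx+3x²+a²)/(6LEI)  [x>a] = -19·2·(2·4²-6·4·(12/5)+3·(12/5)²+2²)/(6·4·20000) = 171/500000 rad
Load 2 — applied couple M₀=17 kN·m at a=3 m (b=L-a=1):
  θ_2 = (M₀x²/(2L)+C₁)/EI  [x≤a] with C₁=M₀(3b²-L²)/(6L)=-221/24 = (17·(12/5)²/(2·4)+(-221/24))/20000 = 1819/12000000 rad
Superposition: θ = Σ θ_i = 5923/12000000 rad ≈ 0.000494 rad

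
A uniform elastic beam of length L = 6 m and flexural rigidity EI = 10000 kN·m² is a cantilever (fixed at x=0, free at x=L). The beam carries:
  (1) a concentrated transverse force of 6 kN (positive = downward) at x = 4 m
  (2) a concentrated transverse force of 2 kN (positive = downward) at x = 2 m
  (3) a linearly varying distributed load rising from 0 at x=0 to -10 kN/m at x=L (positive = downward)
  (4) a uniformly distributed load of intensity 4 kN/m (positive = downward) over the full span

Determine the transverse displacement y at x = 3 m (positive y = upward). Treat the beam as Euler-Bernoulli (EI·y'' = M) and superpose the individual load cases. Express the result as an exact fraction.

y(3) = 17/1920 m

Load 1 — point force P=6 kN at a=4 m (b=L-a=2):
  y_1 = -Px²(3a-x)/(6EI)  [x≤a] = -6·3²·(3·4-3)/(6·10000) = -81/10000 m
Load 2 — point force P=2 kN at a=2 m (b=L-a=4):
  y_2 = -Pa²(3x-a)/(6EI)  [x>a] = -2·2²·(3·3-2)/(6·10000) = -7/7500 m
Load 3 — triangular load w₀=-10 kN/m (0→w₀ over full span):
  y_3 = (w₀Lx³/12-w₀L²x²/6-w₀x⁵/(120L))/EI = ((-10)·6·3³/12-(-10)·6²·3²/6-(-10)·3⁵/(120·6))/10000 = 3267/80000 m
Load 4 — uniform load w=4 kN/m over full span:
  y_4 = -wx²(x²-4Lx+6L²)/(24EI) = -4·3²·(3²-4·6·3+6·6²)/(24·10000) = -459/20000 m
Superposition: y = Σ y_i = 17/1920 m ≈ 0.008854 m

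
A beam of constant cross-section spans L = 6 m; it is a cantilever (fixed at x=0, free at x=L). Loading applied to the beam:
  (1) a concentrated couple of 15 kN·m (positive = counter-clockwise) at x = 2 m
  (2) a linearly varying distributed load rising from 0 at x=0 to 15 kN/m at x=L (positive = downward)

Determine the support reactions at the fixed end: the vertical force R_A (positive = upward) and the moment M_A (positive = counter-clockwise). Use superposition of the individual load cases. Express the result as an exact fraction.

Load 1 — applied couple M₀=15 kN·m at a=2 m (b=L-a=4):
  R_A = 0 kN
  M_A = -M₀ = -15 kN·m
Load 2 — triangular load w₀=15 kN/m (0→w₀ over full span):
  R_A = w₀L/2 = 15·6/2 = 45 kN
  M_A = w₀L²/3 = 15·6²/3 = 180 kN·m
Superposition: R_A = 45 kN, M_A = 165 kN·m

R_A = 45 kN, M_A = 165 kN·m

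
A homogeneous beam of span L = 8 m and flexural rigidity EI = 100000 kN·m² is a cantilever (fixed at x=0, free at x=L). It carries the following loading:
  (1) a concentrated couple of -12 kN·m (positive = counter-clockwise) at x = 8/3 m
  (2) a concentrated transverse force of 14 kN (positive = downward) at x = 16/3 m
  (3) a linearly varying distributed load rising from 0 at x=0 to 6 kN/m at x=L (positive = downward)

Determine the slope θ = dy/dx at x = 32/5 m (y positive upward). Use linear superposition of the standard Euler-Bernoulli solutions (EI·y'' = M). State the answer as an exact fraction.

Load 1 — applied couple M₀=-12 kN·m at a=8/3 m (b=L-a=16/3):
  θ_1 = M₀a/EI  [x>a] = (-12)·(8/3)/100000 = -1/3125 rad
Load 2 — point force P=14 kN at a=16/3 m (b=L-a=8/3):
  θ_2 = -Pa²/(2EI)  [x>a] = -14·(16/3)²/(2·100000) = -56/28125 rad
Load 3 — triangular load w₀=6 kN/m (0→w₀ over full span):
  θ_3 = (w₀Lx²/4-w₀L²x/3-w₀x⁴/(24L))/EI = (6·8·(32/5)²/4-6·8²·(32/5)/3-6·(32/5)⁴/(24·8))/100000 = -7424/1953125 rad
Superposition: θ = Σ θ_i = -107441/17578125 rad ≈ -0.006112 rad

θ(32/5) = -107441/17578125 rad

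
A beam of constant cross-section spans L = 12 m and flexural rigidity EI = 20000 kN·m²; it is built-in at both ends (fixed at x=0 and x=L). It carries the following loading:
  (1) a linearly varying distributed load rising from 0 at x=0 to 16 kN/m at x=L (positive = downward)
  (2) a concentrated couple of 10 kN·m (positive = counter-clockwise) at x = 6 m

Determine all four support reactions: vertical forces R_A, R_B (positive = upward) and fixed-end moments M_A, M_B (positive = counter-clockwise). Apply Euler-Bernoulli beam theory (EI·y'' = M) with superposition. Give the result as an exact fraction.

R_A = 601/20 kN, M_A = 793/10 kN·m, R_B = 1319/20 kN, M_B = -1127/10 kN·m

Load 1 — triangular load w₀=16 kN/m (0→w₀ over full span):
  R_A = 3w₀L/20 = 3·16·12/20 = 144/5 kN
  M_A = w₀L²/30 = 16·12²/30 = 384/5 kN·m
  R_B = 7w₀L/20 = 7·16·12/20 = 336/5 kN
  M_B = -w₀L²/20 = -16·12²/20 = -576/5 kN·m
Load 2 — applied couple M₀=10 kN·m at a=6 m (b=L-a=6):
  R_A = 6M₀ab/L³ = 6·10·6·6/12³ = 5/4 kN
  M_A = M₀b(2a-b)/L² = 10·6·(2·6-6)/12² = 5/2 kN·m
  R_B = -6M₀ab/L³ = -6·10·6·6/12³ = -5/4 kN
  M_B = M₀a(2b-a)/L² = 10·6·(2·6-6)/12² = 5/2 kN·m
Superposition: R_A = 601/20 kN, M_A = 793/10 kN·m, R_B = 1319/20 kN, M_B = -1127/10 kN·m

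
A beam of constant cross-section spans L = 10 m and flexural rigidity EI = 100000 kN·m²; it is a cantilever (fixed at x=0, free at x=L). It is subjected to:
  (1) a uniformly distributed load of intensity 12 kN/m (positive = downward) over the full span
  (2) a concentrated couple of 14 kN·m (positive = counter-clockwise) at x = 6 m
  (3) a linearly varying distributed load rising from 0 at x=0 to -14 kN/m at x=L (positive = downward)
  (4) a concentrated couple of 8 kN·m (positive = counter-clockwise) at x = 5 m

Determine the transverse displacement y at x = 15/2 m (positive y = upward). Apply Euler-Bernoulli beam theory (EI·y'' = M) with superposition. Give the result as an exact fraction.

Load 1 — uniform load w=12 kN/m over full span:
  y_1 = -wx²(x²-4Lx+6L²)/(24EI) = -12·(15/2)²·((15/2)²-4·10·(15/2)+6·10²)/(24·100000) = -513/5120 m
Load 2 — applied couple M₀=14 kN·m at a=6 m (b=L-a=4):
  y_2 = M₀a(2x-a)/(2EI)  [x>a] = 14·6·(2·(15/2)-6)/(2·100000) = 189/50000 m
Load 3 — triangular load w₀=-14 kN/m (0→w₀ over full span):
  y_3 = (w₀Lx³/12-w₀L²x²/6-w₀x⁵/(120L))/EI = ((-14)·10·(15/2)³/12-(-14)·10²·(15/2)²/6-(-14)·(15/2)⁵/(120·10))/100000 = 17367/204800 m
Load 4 — applied couple M₀=8 kN·m at a=5 m (b=L-a=5):
  y_4 = M₀a(2x-a)/(2EI)  [x>a] = 8·5·(2·(15/2)-5)/(2·100000) = 1/500 m
Superposition: y = Σ y_i = -246157/25600000 m ≈ -0.009616 m

y(15/2) = -246157/25600000 m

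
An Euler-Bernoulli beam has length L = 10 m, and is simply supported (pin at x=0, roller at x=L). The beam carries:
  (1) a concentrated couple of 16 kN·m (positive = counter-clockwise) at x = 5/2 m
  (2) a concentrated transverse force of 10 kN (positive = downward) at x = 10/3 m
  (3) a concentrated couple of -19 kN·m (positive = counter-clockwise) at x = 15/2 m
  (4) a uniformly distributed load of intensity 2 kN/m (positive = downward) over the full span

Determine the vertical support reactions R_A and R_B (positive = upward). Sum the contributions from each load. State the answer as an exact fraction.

R_A = 491/30 kN, R_B = 409/30 kN

Load 1 — applied couple M₀=16 kN·m at a=5/2 m (b=L-a=15/2):
  R_A = M₀/L = 16/10 = 8/5 kN
  R_B = -M₀/L = -16/10 = -8/5 kN
Load 2 — point force P=10 kN at a=10/3 m (b=L-a=20/3):
  R_A = Pb/L = 10·(20/3)/10 = 20/3 kN
  R_B = Pa/L = 10·(10/3)/10 = 10/3 kN
Load 3 — applied couple M₀=-19 kN·m at a=15/2 m (b=L-a=5/2):
  R_A = M₀/L = (-19)/10 = -19/10 kN
  R_B = -M₀/L = -(-19)/10 = 19/10 kN
Load 4 — uniform load w=2 kN/m over full span:
  R_A = wL/2 = 2·10/2 = 10 kN
  R_B = wL/2 = 2·10/2 = 10 kN
Superposition: R_A = 491/30 kN, R_B = 409/30 kN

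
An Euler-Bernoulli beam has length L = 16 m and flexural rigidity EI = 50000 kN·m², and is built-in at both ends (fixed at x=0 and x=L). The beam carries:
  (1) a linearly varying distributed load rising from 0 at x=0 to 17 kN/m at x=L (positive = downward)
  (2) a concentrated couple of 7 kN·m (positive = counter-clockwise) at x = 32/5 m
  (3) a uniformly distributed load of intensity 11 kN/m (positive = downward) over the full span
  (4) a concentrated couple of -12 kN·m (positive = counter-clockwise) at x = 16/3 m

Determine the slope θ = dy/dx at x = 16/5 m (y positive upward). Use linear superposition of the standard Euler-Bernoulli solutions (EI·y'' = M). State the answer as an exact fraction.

θ(16/5) = -73241/5859375 rad

Load 1 — triangular load w₀=17 kN/m (0→w₀ over full span):
  θ_1 = -w₀(2x(L-x)(L-2x)(x+2L)+x²(L-x)²)/(120LEI) = -17·(2·(16/5)·(16-(16/5))·(16-2·(16/5))·((16/5)+2·16)+(16/5)²·(16-(16/5))²)/(120·16·50000) = -30464/5859375 rad
Load 2 — applied couple M₀=7 kN·m at a=32/5 m (b=L-a=48/5):
  θ_2 = (R_Ax²/2 - M_Ax)/EI  [x≤a] with R_A=63/100, M_A=21/25 = ((63/100)·(16/5)²/2 - (21/25)·(16/5))/50000 = 21/1953125 rad
Load 3 — uniform load w=11 kN/m over full span:
  θ_3 = -wx(L-x)(L-2x)/(12EI) = -11·(16/5)·(16-(16/5))·(16-2·(16/5))/(12·50000) = -2816/390625 rad
Load 4 — applied couple M₀=-12 kN·m at a=16/3 m (b=L-a=32/3):
  θ_4 = (R_Ax²/2 - M_Ax)/EI  [x≤a] with R_A=-1, M_A=0 = ((-1)·(16/5)²/2 - 0·(16/5))/50000 = -8/78125 rad
Superposition: θ = Σ θ_i = -73241/5859375 rad ≈ -0.012500 rad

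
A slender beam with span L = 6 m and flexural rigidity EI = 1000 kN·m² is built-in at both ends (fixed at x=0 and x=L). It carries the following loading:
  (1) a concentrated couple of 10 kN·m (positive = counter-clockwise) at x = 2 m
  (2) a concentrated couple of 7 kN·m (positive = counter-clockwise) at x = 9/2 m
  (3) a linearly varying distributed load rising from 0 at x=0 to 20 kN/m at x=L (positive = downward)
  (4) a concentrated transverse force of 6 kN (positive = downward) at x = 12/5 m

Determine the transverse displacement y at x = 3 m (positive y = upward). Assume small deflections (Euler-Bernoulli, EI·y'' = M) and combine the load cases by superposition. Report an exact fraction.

Load 1 — applied couple M₀=10 kN·m at a=2 m (b=L-a=4):
  y_1 = (R_Ax³/6 - M_Ax²/2 - M₀(x-a)²/2)/EI  [x>a] with R_A=20/9, M_A=0 = ((20/9)·3³/6 - 0·3²/2 - 10·(3-2)²/2)/1000 = 1/200 m
Load 2 — applied couple M₀=7 kN·m at a=9/2 m (b=L-a=3/2):
  y_2 = (R_Ax³/6 - M_Ax²/2)/EI  [x≤a] with R_A=21/16, M_A=35/16 = ((21/16)·3³/6 - (35/16)·3²/2)/1000 = -63/16000 m
Load 3 — triangular load w₀=20 kN/m (0→w₀ over full span):
  y_3 = -w₀x²(L-x)²(x+2L)/(120LEI) = -20·3²·(6-3)²·(3+2·6)/(120·6·1000) = -27/800 m
Load 4 — point force P=6 kN at a=12/5 m (b=L-a=18/5):
  y_4 = -Pa²(L-x)²(3bL-(3b+a)(L-x))/(6L³EI)  [x>a] = -6·(12/5)²·(6-3)²·(3·(18/5)·6-(3·(18/5)+(12/5))·(6-3))/(6·6³·1000) = -189/31250 m
Superposition: y = Σ y_i = -77471/2000000 m ≈ -0.038735 m

y(3) = -77471/2000000 m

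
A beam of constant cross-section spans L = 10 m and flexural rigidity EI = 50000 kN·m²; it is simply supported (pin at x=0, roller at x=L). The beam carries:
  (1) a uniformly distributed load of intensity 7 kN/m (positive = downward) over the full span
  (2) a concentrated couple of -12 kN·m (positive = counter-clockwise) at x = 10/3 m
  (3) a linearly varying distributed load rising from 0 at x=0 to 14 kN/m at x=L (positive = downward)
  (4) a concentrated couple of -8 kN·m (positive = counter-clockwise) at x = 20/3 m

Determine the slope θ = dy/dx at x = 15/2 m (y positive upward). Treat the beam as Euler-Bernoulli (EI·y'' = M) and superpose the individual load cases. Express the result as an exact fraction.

Load 1 — uniform load w=7 kN/m over full span:
  θ_1 = -w(L³-6Lx²+4x³)/(24EI) = -7·(10³-6·10·(15/2)²+4·(15/2)³)/(24·50000) = 77/19200 rad
Load 2 — applied couple M₀=-12 kN·m at a=10/3 m (b=L-a=20/3):
  θ_2 = (M₀x²/(2L)-M₀(x-a)+C₁)/EI  [x>a] with C₁=M₀(3b²-L²)/(6L)=-20/3 = ((-12)·(15/2)²/(2·10)-(-12)·((15/2)-(10/3))+(-20/3))/50000 = 23/120000 rad
Load 3 — triangular load w₀=14 kN/m (0→w₀ over full span):
  θ_3 = -w₀(7L⁴-30L²x²+15x⁴)/(360LEI) = -14·(7·10⁴-30·10²·(15/2)²+15·(15/2)⁴)/(360·10·50000) = 9191/2304000 rad
Load 4 — applied couple M₀=-8 kN·m at a=20/3 m (b=L-a=10/3):
  θ_4 = (M₀x²/(2L)-M₀(x-a)+C₁)/EI  [x>a] with C₁=M₀(3b²-L²)/(6L)=80/9 = ((-8)·(15/2)²/(2·10)-(-8)·((15/2)-(20/3))+(80/9))/50000 = -1/7200 rad
Superposition: θ = Σ θ_i = 10307/1280000 rad ≈ 0.008052 rad

θ(15/2) = 10307/1280000 rad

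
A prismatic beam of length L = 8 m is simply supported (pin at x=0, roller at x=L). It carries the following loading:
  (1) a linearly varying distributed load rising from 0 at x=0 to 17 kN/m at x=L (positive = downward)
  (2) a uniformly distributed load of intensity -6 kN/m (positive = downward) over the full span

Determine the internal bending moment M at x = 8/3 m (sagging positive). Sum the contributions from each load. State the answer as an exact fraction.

Load 1 — triangular load w₀=17 kN/m (0→w₀ over full span):
  M_1 = w₀Lx/6 - w₀x³/(6L) = 17·8·(8/3)/6 - 17·(8/3)³/(6·8) = 4352/81 kN·m
Load 2 — uniform load w=-6 kN/m over full span:
  M_2 = wx(L-x)/2 = (-6)·(8/3)·(8-(8/3))/2 = -128/3 kN·m
Superposition: M = Σ M_i = 896/81 kN·m ≈ 11.061728 kN·m

M(8/3) = 896/81 kN·m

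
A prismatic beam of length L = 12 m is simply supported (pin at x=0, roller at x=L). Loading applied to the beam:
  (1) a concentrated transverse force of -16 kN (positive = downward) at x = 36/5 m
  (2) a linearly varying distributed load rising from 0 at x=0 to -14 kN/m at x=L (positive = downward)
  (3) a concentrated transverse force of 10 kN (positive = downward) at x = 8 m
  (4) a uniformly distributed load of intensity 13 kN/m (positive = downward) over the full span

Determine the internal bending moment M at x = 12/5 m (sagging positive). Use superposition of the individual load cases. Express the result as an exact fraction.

M(12/5) = 9736/125 kN·m

Load 1 — point force P=-16 kN at a=36/5 m (b=L-a=24/5):
  M_1 = Pbx/L  [x≤a] = (-16)·(24/5)·(12/5)/12 = -384/25 kN·m
Load 2 — triangular load w₀=-14 kN/m (0→w₀ over full span):
  M_2 = w₀Lx/6 - w₀x³/(6L) = (-14)·12·(12/5)/6 - (-14)·(12/5)³/(6·12) = -8064/125 kN·m
Load 3 — point force P=10 kN at a=8 m (b=L-a=4):
  M_3 = Pbx/L  [x≤a] = 10·4·(12/5)/12 = 8 kN·m
Load 4 — uniform load w=13 kN/m over full span:
  M_4 = wx(L-x)/2 = 13·(12/5)·(12-(12/5))/2 = 3744/25 kN·m
Superposition: M = Σ M_i = 9736/125 kN·m ≈ 77.888000 kN·m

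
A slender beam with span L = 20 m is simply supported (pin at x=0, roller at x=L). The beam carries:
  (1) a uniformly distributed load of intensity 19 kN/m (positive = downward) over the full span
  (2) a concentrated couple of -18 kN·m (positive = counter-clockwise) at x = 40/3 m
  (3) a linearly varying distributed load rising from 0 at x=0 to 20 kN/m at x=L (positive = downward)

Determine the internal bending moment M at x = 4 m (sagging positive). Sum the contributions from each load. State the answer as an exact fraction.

M(4) = 4302/5 kN·m

Load 1 — uniform load w=19 kN/m over full span:
  M_1 = wx(L-x)/2 = 19·4·(20-4)/2 = 608 kN·m
Load 2 — applied couple M₀=-18 kN·m at a=40/3 m (b=L-a=20/3):
  M_2 = M₀x/L  [x≤a] = (-18)·4/20 = -18/5 kN·m
Load 3 — triangular load w₀=20 kN/m (0→w₀ over full span):
  M_3 = w₀Lx/6 - w₀x³/(6L) = 20·20·4/6 - 20·4³/(6·20) = 256 kN·m
Superposition: M = Σ M_i = 4302/5 kN·m ≈ 860.400000 kN·m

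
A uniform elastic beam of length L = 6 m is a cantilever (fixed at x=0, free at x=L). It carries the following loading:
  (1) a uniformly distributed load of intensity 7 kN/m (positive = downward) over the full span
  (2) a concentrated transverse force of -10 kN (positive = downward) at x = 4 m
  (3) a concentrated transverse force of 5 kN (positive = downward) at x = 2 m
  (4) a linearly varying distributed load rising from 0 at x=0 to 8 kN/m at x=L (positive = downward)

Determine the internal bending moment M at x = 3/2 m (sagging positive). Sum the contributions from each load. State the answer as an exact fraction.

M(3/2) = -873/8 kN·m

Load 1 — uniform load w=7 kN/m over full span:
  M_1 = -w(L-x)²/2 = -7·(6-(3/2))²/2 = -567/8 kN·m
Load 2 — point force P=-10 kN at a=4 m (b=L-a=2):
  M_2 = -P(a-x)  [x≤a] = -(-10)·(4-(3/2)) = 25 kN·m
Load 3 — point force P=5 kN at a=2 m (b=L-a=4):
  M_3 = -P(a-x)  [x≤a] = -5·(2-(3/2)) = -5/2 kN·m
Load 4 — triangular load w₀=8 kN/m (0→w₀ over full span):
  M_4 = w₀Lx/2 - w₀L²/3 - w₀x³/(6L) = 8·6·(3/2)/2 - 8·6²/3 - 8·(3/2)³/(6·6) = -243/4 kN·m
Superposition: M = Σ M_i = -873/8 kN·m ≈ -109.125000 kN·m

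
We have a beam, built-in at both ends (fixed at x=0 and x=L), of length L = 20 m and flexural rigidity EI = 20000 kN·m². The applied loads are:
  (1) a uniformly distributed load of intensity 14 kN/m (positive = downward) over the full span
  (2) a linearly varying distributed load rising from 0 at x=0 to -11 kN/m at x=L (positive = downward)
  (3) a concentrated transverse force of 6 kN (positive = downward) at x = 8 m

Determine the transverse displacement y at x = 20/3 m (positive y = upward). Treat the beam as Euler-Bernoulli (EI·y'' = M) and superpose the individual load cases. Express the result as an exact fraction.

y(20/3) = -70874/455625 m

Load 1 — uniform load w=14 kN/m over full span:
  y_1 = -wx²(L-x)²/(24EI) = -14·(20/3)²·(20-(20/3))²/(24·20000) = -56/243 m
Load 2 — triangular load w₀=-11 kN/m (0→w₀ over full span):
  y_2 = -w₀x²(L-x)²(x+2L)/(120LEI) = -(-11)·(20/3)²·(20-(20/3))²·((20/3)+2·20)/(120·20·20000) = 308/3645 m
Load 3 — point force P=6 kN at a=8 m (b=L-a=12):
  y_3 = -Pb²x²(3aL-(3a+b)x)/(6L³EI)  [x≤a] = -6·12²·(20/3)²·(3·8·20-(3·8+12)·(20/3))/(6·20³·20000) = -6/625 m
Superposition: y = Σ y_i = -70874/455625 m ≈ -0.155553 m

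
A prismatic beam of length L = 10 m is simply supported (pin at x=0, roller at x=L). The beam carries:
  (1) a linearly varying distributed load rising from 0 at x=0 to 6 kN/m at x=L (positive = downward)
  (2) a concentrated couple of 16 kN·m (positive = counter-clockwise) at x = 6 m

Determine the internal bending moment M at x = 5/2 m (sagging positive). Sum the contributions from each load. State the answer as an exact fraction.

Load 1 — triangular load w₀=6 kN/m (0→w₀ over full span):
  M_1 = w₀Lx/6 - w₀x³/(6L) = 6·10·(5/2)/6 - 6·(5/2)³/(6·10) = 375/16 kN·m
Load 2 — applied couple M₀=16 kN·m at a=6 m (b=L-a=4):
  M_2 = M₀x/L  [x≤a] = 16·(5/2)/10 = 4 kN·m
Superposition: M = Σ M_i = 439/16 kN·m ≈ 27.437500 kN·m

M(5/2) = 439/16 kN·m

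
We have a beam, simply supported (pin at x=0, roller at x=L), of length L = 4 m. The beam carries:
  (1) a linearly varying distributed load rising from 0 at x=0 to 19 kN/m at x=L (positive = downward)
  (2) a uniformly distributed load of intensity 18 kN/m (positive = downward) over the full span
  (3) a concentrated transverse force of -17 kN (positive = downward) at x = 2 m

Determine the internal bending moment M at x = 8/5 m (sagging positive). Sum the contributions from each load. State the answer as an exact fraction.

M(8/5) = 4748/125 kN·m

Load 1 — triangular load w₀=19 kN/m (0→w₀ over full span):
  M_1 = w₀Lx/6 - w₀x³/(6L) = 19·4·(8/5)/6 - 19·(8/5)³/(6·4) = 2128/125 kN·m
Load 2 — uniform load w=18 kN/m over full span:
  M_2 = wx(L-x)/2 = 18·(8/5)·(4-(8/5))/2 = 864/25 kN·m
Load 3 — point force P=-17 kN at a=2 m (b=L-a=2):
  M_3 = Pbx/L  [x≤a] = (-17)·2·(8/5)/4 = -68/5 kN·m
Superposition: M = Σ M_i = 4748/125 kN·m ≈ 37.984000 kN·m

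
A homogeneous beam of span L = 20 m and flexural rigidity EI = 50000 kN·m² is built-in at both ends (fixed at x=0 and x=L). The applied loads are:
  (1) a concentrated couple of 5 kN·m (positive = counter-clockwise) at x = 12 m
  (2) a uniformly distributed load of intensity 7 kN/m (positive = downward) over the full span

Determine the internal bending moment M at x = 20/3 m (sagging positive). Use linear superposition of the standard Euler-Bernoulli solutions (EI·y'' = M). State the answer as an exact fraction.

Load 1 — applied couple M₀=5 kN·m at a=12 m (b=L-a=8):
  M_1 = R_Ax - M_A  [x≤a] with R_A=9/25, M_A=8/5 = (9/25)·(20/3) - (8/5) = 4/5 kN·m
Load 2 — uniform load w=7 kN/m over full span:
  M_2 = wLx/2 - wL²/12 - wx²/2 = 7·20·(20/3)/2 - 7·20²/12 - 7·(20/3)²/2 = 700/9 kN·m
Superposition: M = Σ M_i = 3536/45 kN·m ≈ 78.577778 kN·m

M(20/3) = 3536/45 kN·m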